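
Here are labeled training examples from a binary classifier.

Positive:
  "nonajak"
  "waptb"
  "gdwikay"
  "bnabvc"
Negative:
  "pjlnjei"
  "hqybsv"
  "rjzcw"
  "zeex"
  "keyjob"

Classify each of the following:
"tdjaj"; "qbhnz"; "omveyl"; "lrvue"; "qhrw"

Positive, Negative, Negative, Negative, Negative

The common property of the 'Positive' items is: contains 'a'. No 'Negative' item has it.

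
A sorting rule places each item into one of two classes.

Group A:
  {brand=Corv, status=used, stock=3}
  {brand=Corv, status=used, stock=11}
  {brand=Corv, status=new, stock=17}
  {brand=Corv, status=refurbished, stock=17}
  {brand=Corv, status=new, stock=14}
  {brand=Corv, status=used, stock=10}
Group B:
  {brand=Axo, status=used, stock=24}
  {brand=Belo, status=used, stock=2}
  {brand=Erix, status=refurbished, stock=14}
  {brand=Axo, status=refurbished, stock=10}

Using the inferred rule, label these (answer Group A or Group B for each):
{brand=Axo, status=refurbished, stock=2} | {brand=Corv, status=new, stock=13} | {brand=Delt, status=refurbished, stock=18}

One predicate separates the groups cleanly: brand is Corv.
{brand=Axo, status=refurbished, stock=2}: brand is Axo, doesn't match → Group B. {brand=Corv, status=new, stock=13}: brand is Corv, passes → Group A. {brand=Delt, status=refurbished, stock=18}: brand is Delt, doesn't match → Group B.

Group B, Group A, Group B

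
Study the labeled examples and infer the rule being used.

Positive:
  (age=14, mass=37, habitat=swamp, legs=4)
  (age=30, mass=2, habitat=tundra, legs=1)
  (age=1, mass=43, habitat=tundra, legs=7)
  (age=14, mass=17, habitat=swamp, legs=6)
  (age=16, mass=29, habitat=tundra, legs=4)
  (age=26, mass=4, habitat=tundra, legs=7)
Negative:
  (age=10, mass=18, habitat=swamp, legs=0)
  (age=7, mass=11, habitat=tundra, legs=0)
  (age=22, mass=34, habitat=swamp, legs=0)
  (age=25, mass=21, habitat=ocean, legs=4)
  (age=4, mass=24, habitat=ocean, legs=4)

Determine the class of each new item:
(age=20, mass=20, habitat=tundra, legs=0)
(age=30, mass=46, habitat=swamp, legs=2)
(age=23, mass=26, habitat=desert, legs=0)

The classifier is using: habitat is not ocean AND legs ≥ 1.
(age=20, mass=20, habitat=tundra, legs=0): habitat is tundra, legs = 0 — does not satisfy this, so Negative. (age=30, mass=46, habitat=swamp, legs=2): habitat is swamp, legs = 2 — qualifies, so Positive. (age=23, mass=26, habitat=desert, legs=0): habitat is desert, legs = 0 — does not satisfy this, so Negative.

Negative, Positive, Negative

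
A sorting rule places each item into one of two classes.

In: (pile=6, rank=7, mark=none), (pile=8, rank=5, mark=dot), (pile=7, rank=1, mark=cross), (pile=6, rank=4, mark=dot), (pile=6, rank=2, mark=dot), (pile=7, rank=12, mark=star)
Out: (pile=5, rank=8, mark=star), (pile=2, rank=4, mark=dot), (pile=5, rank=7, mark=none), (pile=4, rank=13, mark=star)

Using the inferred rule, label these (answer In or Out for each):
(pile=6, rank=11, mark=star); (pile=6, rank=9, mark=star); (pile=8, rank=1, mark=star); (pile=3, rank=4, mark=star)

The classifier is using: pile ≥ 6.
(pile=6, rank=11, mark=star) — pile = 6, hence In. (pile=6, rank=9, mark=star) — pile = 6, hence In. (pile=8, rank=1, mark=star) — pile = 8, hence In. (pile=3, rank=4, mark=star) — pile = 3, hence Out.

In, In, In, Out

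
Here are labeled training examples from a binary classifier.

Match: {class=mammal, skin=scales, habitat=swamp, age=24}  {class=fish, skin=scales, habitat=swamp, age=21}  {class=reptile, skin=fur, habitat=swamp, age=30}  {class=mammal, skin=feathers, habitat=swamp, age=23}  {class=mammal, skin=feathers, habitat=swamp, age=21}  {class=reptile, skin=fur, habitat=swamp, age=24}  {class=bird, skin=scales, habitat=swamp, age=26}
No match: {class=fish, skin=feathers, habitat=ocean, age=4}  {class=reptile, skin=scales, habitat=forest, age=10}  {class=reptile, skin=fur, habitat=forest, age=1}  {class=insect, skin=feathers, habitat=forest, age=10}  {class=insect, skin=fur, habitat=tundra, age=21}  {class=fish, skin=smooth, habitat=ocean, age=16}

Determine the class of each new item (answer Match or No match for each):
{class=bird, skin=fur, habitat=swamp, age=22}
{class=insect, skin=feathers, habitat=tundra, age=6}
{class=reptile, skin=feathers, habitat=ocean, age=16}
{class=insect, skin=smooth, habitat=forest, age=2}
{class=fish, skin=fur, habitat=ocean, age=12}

Match, No match, No match, No match, No match

The simplest hypothesis consistent with all the labels is: habitat is swamp.
{class=bird, skin=fur, habitat=swamp, age=22}: Match (habitat is swamp).
{class=insect, skin=feathers, habitat=tundra, age=6}: No match (habitat is tundra).
{class=reptile, skin=feathers, habitat=ocean, age=16}: No match (habitat is ocean).
{class=insect, skin=smooth, habitat=forest, age=2}: No match (habitat is forest).
{class=fish, skin=fur, habitat=ocean, age=12}: No match (habitat is ocean).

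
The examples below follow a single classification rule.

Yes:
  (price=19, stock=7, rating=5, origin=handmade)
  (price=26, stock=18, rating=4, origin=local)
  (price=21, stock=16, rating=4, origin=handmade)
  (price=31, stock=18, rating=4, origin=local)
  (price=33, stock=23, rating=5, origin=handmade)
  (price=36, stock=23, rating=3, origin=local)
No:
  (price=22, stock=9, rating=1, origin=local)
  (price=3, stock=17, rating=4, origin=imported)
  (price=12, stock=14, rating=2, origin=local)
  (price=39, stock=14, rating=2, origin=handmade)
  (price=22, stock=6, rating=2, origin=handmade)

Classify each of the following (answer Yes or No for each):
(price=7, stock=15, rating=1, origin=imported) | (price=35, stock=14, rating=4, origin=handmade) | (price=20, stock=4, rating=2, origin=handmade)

No, Yes, No

The pattern is that an item is 'Yes' exactly when: price ≥ 12 AND rating ≥ 3.
(price=7, stock=15, rating=1, origin=imported): price = 7, rating = 1, does not fit → No.
(price=35, stock=14, rating=4, origin=handmade): price = 35, rating = 4, meets the rule → Yes.
(price=20, stock=4, rating=2, origin=handmade): price = 20, rating = 2, does not fit → No.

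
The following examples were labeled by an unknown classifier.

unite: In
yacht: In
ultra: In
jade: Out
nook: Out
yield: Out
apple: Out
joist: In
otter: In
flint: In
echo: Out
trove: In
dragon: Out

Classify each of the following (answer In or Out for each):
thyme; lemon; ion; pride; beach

In, Out, Out, Out, Out

The rule appears to be: contains 't'.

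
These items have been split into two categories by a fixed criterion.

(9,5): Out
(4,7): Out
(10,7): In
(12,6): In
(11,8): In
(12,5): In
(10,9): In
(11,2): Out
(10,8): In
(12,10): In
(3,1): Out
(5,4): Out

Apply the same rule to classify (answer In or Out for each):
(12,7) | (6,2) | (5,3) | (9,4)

In, Out, Out, Out

The common property of the 'In' items is: sum ≥ 17. No 'Out' item has it.
(12,7): In (12+7 = 19). (6,2): Out (6+2 = 8). (5,3): Out (5+3 = 8). (9,4): Out (9+4 = 13).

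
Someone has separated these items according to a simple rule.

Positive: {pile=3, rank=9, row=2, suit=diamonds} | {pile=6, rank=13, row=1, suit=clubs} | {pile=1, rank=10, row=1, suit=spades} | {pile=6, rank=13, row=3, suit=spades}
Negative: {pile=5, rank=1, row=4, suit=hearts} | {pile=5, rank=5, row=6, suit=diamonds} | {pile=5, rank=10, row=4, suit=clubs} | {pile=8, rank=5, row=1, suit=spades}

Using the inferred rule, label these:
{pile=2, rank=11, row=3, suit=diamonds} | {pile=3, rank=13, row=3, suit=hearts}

Positive, Positive

The simplest hypothesis consistent with all the labels is: row ≤ 3 AND pile ≤ 6.
Positive: {pile=2, rank=11, row=3, suit=diamonds}, since row = 3, pile = 2.
Positive: {pile=3, rank=13, row=3, suit=hearts}, since row = 3, pile = 3.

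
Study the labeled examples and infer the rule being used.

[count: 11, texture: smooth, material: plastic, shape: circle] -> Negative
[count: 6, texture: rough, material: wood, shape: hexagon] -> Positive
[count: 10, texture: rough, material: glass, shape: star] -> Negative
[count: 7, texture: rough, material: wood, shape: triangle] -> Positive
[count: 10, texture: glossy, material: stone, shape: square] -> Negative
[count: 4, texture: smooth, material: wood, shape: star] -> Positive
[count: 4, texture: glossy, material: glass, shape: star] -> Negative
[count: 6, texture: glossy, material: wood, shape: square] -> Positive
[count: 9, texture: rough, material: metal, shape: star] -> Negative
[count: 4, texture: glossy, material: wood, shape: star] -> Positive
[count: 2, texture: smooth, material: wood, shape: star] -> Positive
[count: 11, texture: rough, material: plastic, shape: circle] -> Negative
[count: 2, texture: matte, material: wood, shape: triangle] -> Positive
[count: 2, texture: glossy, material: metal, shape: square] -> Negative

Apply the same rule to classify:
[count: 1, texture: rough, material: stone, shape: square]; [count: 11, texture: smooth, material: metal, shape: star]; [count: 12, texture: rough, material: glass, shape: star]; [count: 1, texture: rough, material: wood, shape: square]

Negative, Negative, Negative, Positive

The rule appears to be: material is wood.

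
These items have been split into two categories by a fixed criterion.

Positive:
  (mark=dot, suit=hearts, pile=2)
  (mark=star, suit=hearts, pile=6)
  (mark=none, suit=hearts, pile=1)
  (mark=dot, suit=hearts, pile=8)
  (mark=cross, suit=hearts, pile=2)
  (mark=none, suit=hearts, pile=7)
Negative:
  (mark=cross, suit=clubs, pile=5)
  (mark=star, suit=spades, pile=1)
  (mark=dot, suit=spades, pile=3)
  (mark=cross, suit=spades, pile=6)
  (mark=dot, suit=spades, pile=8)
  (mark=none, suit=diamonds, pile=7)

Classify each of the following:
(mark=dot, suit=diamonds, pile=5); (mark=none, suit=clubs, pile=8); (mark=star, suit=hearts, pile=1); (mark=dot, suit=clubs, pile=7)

Negative, Negative, Positive, Negative

'Positive' ⟺ suit is hearts.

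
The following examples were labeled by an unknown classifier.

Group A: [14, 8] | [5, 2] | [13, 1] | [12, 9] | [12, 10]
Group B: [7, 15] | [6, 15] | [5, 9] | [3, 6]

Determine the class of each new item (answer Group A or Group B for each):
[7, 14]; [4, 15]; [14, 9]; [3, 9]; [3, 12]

Group B, Group B, Group A, Group B, Group B

Every 'Group A' example satisfies: first > second. None of the 'Group B' examples do.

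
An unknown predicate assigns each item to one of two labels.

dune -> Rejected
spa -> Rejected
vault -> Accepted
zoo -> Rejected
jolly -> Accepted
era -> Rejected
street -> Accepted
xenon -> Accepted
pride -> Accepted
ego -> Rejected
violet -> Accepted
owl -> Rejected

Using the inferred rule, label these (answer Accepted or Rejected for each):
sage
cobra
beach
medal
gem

The classifier is using: length ≥ 5.
sage: Rejected (length 4).
cobra: Accepted (length 5).
beach: Accepted (length 5).
medal: Accepted (length 5).
gem: Rejected (length 3).

Rejected, Accepted, Accepted, Accepted, Rejected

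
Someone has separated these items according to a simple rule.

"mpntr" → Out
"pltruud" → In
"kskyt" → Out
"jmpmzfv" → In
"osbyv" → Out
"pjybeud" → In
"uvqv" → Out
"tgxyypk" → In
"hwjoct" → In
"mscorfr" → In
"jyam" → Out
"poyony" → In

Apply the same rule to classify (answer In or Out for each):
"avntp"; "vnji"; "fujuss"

The simplest hypothesis consistent with all the labels is: length ≥ 6.

Out, Out, In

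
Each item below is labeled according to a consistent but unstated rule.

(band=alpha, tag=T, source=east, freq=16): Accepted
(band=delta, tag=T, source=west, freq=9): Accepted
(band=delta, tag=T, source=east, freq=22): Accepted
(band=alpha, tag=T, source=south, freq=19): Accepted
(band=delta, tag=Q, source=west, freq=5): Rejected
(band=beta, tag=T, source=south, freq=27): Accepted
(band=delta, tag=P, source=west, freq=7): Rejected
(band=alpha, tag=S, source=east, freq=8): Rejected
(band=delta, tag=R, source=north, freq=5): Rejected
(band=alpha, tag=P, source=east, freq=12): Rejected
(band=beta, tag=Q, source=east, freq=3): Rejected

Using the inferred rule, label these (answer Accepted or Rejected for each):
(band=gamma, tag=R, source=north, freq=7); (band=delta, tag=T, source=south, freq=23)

Rejected, Accepted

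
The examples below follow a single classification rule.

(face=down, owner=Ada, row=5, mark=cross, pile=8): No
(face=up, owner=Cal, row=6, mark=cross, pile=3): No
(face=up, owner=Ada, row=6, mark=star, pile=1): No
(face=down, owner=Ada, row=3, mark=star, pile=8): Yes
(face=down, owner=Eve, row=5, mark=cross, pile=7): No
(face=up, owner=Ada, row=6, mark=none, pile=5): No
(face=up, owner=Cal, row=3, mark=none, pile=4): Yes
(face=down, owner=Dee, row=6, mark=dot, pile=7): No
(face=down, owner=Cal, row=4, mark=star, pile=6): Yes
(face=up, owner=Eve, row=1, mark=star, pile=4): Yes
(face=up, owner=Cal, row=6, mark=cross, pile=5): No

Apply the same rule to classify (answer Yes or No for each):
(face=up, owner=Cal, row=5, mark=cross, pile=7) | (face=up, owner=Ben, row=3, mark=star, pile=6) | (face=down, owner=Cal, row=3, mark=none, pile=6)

The distinguishing property — row ≤ 4 — holds for all the 'Yes' cases and none of the 'No' cases.

No, Yes, Yes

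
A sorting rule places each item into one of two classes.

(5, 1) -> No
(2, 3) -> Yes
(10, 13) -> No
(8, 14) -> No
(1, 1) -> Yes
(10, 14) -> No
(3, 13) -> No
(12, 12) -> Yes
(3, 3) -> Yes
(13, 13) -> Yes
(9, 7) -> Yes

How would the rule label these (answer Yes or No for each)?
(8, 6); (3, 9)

Rule: |first − second| ≤ 2. This holds for each 'Yes' example and fails for each 'No' one.
(8, 6): |8−6| = 2, matches → Yes. (3, 9): |3−9| = 6, does not satisfy this → No.

Yes, No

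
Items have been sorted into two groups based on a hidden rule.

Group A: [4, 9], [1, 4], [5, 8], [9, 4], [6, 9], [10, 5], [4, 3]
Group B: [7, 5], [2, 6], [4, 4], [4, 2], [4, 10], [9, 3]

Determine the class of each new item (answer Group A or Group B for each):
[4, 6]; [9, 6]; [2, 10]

One predicate separates the groups cleanly: sum is odd.
Group B: [4, 6], since 4+6 = 10. Group A: [9, 6], since 9+6 = 15. Group B: [2, 10], since 2+10 = 12.

Group B, Group A, Group B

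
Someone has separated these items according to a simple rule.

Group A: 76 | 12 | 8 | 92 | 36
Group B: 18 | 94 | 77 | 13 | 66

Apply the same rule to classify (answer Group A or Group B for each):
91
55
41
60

'Group A' ⟺ multiple of 4.
91 → 91 = 4·22 + 3 → Group B.
55 → 55 = 4·13 + 3 → Group B.
41 → 41 = 4·10 + 1 → Group B.
60 → 60 = 4·15 → Group A.

Group B, Group B, Group B, Group A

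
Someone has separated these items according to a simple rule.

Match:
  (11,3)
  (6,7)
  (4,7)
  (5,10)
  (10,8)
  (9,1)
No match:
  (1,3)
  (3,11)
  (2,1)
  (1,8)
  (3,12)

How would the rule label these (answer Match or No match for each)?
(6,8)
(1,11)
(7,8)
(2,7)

Match, No match, Match, No match

The pattern is that an item is 'Match' exactly when: first ≥ 4.
(6,8): Match (first 6). (1,11): No match (first 1). (7,8): Match (first 7). (2,7): No match (first 2).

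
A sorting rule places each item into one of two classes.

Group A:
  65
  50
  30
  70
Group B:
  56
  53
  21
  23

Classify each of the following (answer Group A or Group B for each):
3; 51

Group B, Group B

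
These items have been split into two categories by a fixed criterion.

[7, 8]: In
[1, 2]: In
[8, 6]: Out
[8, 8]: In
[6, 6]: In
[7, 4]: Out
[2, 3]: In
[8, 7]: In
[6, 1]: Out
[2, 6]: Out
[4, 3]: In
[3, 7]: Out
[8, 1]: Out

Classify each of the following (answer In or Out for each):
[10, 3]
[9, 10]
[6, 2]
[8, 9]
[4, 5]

One predicate separates the groups cleanly: |first − second| ≤ 1.
Out: [10, 3], since |10−3| = 7. In: [9, 10], since |9−10| = 1. Out: [6, 2], since |6−2| = 4. In: [8, 9], since |8−9| = 1. In: [4, 5], since |4−5| = 1.

Out, In, Out, In, In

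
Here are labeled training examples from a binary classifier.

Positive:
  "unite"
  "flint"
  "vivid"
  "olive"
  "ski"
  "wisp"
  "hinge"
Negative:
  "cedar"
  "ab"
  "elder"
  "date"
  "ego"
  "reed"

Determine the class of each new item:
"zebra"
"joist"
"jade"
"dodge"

Negative, Positive, Negative, Negative

The simplest hypothesis consistent with all the labels is: contains 'i'.
"zebra" → no 'i' → Negative. "joist" → has 'i' → Positive. "jade" → no 'i' → Negative. "dodge" → no 'i' → Negative.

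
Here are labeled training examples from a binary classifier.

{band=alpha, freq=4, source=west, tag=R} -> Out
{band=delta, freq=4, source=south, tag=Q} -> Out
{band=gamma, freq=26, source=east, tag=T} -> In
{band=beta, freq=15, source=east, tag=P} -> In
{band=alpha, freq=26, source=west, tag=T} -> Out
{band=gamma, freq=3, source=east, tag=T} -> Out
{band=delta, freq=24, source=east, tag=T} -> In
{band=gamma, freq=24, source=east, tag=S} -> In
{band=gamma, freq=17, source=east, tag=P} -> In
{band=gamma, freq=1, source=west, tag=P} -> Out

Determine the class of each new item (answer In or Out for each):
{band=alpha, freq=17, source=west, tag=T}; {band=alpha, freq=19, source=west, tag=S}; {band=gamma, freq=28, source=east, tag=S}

One predicate separates the groups cleanly: source is east AND freq ≥ 4.

Out, Out, In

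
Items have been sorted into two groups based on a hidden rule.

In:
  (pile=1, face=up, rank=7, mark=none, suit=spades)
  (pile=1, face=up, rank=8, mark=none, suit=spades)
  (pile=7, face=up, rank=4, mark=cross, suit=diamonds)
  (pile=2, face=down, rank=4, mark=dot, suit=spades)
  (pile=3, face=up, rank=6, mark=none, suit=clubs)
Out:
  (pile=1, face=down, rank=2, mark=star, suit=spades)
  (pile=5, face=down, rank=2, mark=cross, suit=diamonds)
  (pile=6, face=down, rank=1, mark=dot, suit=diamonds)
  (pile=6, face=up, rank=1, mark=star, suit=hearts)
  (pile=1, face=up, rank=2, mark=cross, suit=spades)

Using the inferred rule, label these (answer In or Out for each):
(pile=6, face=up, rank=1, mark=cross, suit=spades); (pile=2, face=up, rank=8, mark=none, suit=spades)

Out, In

The pattern is that an item is 'In' exactly when: rank ≥ 4.
(pile=6, face=up, rank=1, mark=cross, suit=spades): rank = 1 — doesn't qualify, so Out.
(pile=2, face=up, rank=8, mark=none, suit=spades): rank = 8 — checks out, so In.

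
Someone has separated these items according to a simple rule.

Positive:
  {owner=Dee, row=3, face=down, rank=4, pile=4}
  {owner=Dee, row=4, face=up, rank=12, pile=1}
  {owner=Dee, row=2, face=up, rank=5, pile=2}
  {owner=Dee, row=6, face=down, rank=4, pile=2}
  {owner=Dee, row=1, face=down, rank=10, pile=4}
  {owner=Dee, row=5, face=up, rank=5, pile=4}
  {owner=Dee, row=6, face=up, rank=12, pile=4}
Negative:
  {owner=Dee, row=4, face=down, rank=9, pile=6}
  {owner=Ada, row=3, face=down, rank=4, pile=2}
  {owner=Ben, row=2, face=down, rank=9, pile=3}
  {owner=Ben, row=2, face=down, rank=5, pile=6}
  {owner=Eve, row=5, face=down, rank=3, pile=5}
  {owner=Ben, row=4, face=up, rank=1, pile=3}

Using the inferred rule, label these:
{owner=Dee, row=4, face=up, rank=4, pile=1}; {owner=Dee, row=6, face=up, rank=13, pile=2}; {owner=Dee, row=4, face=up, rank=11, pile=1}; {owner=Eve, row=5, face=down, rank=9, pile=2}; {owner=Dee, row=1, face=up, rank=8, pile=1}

Rule: owner is Dee AND pile ≤ 4. This holds for each 'Positive' example and fails for each 'Negative' one.
{owner=Dee, row=4, face=up, rank=4, pile=1}: Positive (owner is Dee, pile = 1).
{owner=Dee, row=6, face=up, rank=13, pile=2}: Positive (owner is Dee, pile = 2).
{owner=Dee, row=4, face=up, rank=11, pile=1}: Positive (owner is Dee, pile = 1).
{owner=Eve, row=5, face=down, rank=9, pile=2}: Negative (owner is Eve, pile = 2).
{owner=Dee, row=1, face=up, rank=8, pile=1}: Positive (owner is Dee, pile = 1).

Positive, Positive, Positive, Negative, Positive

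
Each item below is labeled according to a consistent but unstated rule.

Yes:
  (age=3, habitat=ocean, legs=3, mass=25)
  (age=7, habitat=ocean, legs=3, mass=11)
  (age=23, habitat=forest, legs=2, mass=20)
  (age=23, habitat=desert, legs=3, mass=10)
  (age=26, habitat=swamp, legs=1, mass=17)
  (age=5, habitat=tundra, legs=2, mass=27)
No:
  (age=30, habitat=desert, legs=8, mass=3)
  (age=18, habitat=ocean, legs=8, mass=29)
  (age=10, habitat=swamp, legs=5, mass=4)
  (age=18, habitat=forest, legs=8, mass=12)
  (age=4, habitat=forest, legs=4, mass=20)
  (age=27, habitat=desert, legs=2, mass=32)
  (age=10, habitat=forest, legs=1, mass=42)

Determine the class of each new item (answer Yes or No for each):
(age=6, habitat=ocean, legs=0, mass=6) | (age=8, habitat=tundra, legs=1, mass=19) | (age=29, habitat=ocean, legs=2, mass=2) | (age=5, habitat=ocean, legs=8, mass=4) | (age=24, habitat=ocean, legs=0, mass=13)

'Yes' ⟺ legs ≤ 3 AND mass ≤ 27.
(age=6, habitat=ocean, legs=0, mass=6) — legs = 0, mass = 6, hence Yes.
(age=8, habitat=tundra, legs=1, mass=19) — legs = 1, mass = 19, hence Yes.
(age=29, habitat=ocean, legs=2, mass=2) — legs = 2, mass = 2, hence Yes.
(age=5, habitat=ocean, legs=8, mass=4) — legs = 8, mass = 4, hence No.
(age=24, habitat=ocean, legs=0, mass=13) — legs = 0, mass = 13, hence Yes.

Yes, Yes, Yes, No, Yes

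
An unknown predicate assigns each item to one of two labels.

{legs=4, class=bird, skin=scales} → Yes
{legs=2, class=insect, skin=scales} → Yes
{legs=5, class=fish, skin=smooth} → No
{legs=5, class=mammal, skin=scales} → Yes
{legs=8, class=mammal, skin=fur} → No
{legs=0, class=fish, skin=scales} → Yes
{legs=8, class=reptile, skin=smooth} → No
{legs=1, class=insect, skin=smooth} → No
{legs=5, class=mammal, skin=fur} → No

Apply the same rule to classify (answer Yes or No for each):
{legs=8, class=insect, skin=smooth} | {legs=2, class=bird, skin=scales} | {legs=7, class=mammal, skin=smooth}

No, Yes, No

Every 'Yes' example satisfies: skin is scales. None of the 'No' examples do.
{legs=8, class=insect, skin=smooth}: No (skin is smooth). {legs=2, class=bird, skin=scales}: Yes (skin is scales). {legs=7, class=mammal, skin=smooth}: No (skin is smooth).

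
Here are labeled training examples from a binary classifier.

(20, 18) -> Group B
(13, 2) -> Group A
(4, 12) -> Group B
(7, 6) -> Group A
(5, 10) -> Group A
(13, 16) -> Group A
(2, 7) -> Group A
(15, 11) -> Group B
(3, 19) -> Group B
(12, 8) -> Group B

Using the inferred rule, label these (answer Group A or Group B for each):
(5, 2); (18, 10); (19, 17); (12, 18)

The simplest hypothesis consistent with all the labels is: sum is odd.

Group A, Group B, Group B, Group B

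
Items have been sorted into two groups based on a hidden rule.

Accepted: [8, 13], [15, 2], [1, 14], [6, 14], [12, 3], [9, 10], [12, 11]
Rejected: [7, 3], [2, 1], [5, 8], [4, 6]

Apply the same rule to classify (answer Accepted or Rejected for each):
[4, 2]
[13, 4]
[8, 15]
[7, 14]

Rejected, Accepted, Accepted, Accepted

One predicate separates the groups cleanly: sum ≥ 15.
[4, 2]: 4+2 = 6 — fails this test, so Rejected. [13, 4]: 13+4 = 17 — passes, so Accepted. [8, 15]: 8+15 = 23 — passes, so Accepted. [7, 14]: 7+14 = 21 — passes, so Accepted.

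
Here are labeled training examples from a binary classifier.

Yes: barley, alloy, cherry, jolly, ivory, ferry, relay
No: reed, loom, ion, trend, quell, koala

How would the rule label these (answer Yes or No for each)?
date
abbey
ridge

No, Yes, No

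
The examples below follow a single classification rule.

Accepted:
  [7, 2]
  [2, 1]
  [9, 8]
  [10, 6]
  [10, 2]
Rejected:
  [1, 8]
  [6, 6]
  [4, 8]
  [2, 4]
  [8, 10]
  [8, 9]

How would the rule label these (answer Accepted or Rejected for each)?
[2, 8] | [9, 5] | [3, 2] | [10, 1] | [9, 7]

Rejected, Accepted, Accepted, Accepted, Accepted

Comparing the two groups points to one rule — first > second.
[2, 8] → 2 < 8 → Rejected. [9, 5] → 9 > 5 → Accepted. [3, 2] → 3 > 2 → Accepted. [10, 1] → 10 > 1 → Accepted. [9, 7] → 9 > 7 → Accepted.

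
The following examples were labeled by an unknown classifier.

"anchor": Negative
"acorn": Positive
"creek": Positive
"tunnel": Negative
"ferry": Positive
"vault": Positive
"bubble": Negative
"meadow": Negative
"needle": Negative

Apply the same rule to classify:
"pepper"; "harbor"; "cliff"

The classifier is using: odd length.
"pepper" → length 6 → Negative. "harbor" → length 6 → Negative. "cliff" → length 5 → Positive.

Negative, Negative, Positive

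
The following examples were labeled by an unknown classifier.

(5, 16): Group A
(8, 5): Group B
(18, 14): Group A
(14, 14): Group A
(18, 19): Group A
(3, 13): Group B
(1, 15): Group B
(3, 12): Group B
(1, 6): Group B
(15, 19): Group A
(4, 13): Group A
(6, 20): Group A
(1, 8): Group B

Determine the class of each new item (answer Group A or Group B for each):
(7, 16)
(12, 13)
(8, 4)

Group A, Group A, Group B

'Group A' ⟺ sum ≥ 17.
Group A: (7, 16), since 7+16 = 23. Group A: (12, 13), since 12+13 = 25. Group B: (8, 4), since 8+4 = 12.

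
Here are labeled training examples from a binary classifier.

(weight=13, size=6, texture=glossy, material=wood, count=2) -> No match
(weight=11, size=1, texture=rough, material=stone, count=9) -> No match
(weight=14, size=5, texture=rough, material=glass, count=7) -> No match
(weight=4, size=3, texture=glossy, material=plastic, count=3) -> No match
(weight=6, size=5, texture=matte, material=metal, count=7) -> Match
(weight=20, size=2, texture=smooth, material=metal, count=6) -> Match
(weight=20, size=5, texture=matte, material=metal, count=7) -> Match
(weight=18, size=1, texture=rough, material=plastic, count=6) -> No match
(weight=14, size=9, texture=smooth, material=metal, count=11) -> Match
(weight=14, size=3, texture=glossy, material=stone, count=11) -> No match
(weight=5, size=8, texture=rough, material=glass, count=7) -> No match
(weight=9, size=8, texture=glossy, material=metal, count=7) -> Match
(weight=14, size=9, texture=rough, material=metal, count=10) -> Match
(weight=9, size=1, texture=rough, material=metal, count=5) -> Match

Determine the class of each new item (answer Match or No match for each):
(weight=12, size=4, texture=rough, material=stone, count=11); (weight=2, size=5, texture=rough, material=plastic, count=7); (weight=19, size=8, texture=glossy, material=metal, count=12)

No match, No match, Match

'Match' ⟺ material is metal.
(weight=12, size=4, texture=rough, material=stone, count=11) → material is stone → No match.
(weight=2, size=5, texture=rough, material=plastic, count=7) → material is plastic → No match.
(weight=19, size=8, texture=glossy, material=metal, count=12) → material is metal → Match.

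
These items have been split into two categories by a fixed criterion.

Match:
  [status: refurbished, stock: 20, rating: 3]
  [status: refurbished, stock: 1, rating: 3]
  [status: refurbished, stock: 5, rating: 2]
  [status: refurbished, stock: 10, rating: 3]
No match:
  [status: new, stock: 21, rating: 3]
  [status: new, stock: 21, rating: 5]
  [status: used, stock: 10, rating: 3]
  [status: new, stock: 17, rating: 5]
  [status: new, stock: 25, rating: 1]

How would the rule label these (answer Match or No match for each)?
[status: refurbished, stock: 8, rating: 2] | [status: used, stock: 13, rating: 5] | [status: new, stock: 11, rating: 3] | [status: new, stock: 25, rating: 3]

The rule appears to be: status is refurbished.
[status: refurbished, stock: 8, rating: 2] — status is refurbished, hence Match.
[status: used, stock: 13, rating: 5] — status is used, hence No match.
[status: new, stock: 11, rating: 3] — status is new, hence No match.
[status: new, stock: 25, rating: 3] — status is new, hence No match.

Match, No match, No match, No match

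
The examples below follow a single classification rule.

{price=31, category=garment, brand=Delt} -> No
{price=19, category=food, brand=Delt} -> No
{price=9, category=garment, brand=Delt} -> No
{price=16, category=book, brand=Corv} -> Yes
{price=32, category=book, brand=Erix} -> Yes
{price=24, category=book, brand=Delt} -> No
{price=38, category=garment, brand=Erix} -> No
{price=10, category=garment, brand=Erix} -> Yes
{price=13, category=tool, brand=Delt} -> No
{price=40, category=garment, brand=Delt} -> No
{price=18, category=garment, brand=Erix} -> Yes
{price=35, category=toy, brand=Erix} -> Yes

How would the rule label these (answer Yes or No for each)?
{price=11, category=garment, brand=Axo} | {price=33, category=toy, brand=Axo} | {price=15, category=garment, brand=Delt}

Yes, Yes, No

'Yes' ⟺ brand is not Delt AND price ≤ 35.
{price=11, category=garment, brand=Axo} — brand is Axo, price = 11, hence Yes. {price=33, category=toy, brand=Axo} — brand is Axo, price = 33, hence Yes. {price=15, category=garment, brand=Delt} — brand is Delt, price = 15, hence No.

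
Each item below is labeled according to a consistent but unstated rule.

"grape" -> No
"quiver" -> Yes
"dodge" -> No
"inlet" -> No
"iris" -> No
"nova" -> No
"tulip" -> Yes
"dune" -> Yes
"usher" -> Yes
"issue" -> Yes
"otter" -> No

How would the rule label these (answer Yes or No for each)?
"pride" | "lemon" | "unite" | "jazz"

All 'Yes' examples share one property — contains 'u' — and every 'No' example lacks it.

No, No, Yes, No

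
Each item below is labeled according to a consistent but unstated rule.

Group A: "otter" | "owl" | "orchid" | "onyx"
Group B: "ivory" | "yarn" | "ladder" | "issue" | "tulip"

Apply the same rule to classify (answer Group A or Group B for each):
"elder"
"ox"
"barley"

Group B, Group A, Group B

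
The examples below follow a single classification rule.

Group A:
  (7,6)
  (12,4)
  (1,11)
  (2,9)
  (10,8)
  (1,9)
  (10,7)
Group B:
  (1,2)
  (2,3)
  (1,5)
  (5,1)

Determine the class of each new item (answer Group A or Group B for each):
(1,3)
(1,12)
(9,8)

Group B, Group A, Group A

All 'Group A' examples share one property — sum ≥ 10 — and every 'Group B' example lacks it.
(1,3) → 1+3 = 4 → Group B. (1,12) → 1+12 = 13 → Group A. (9,8) → 9+8 = 17 → Group A.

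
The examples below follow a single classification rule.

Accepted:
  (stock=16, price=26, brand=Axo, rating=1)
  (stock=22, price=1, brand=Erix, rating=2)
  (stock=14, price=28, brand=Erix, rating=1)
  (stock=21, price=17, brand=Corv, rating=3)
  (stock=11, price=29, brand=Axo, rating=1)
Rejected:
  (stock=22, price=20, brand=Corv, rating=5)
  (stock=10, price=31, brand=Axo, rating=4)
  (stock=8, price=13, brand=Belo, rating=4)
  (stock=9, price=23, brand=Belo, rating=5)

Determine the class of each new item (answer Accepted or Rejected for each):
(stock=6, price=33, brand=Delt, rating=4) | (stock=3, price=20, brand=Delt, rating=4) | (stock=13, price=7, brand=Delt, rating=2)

Rule: rating ≤ 3. This holds for each 'Accepted' example and fails for each 'Rejected' one.
(stock=6, price=33, brand=Delt, rating=4): rating = 4 — does not fit, so Rejected.
(stock=3, price=20, brand=Delt, rating=4): rating = 4 — does not fit, so Rejected.
(stock=13, price=7, brand=Delt, rating=2): rating = 2 — has this property, so Accepted.

Rejected, Rejected, Accepted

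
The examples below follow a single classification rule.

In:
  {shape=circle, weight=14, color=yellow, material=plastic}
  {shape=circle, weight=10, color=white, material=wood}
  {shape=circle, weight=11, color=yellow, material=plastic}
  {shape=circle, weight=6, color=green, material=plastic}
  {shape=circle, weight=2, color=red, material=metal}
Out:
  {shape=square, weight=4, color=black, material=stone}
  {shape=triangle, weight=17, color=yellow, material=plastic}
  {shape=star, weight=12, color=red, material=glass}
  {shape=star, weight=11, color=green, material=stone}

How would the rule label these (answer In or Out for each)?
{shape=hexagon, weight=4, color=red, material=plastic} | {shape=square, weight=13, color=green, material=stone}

Out, Out

Rule: shape is circle. This holds for each 'In' example and fails for each 'Out' one.
{shape=hexagon, weight=4, color=red, material=plastic} → shape is hexagon → Out. {shape=square, weight=13, color=green, material=stone} → shape is square → Out.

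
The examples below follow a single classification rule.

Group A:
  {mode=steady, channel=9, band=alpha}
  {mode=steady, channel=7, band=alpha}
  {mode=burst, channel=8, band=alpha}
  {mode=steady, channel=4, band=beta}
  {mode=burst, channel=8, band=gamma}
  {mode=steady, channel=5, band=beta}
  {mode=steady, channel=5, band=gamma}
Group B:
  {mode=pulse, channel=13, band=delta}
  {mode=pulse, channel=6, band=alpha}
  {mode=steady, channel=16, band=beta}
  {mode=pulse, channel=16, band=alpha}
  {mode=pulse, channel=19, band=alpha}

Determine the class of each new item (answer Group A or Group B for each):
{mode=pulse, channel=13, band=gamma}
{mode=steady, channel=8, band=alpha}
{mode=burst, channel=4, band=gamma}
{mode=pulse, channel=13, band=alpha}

All 'Group A' examples share one property — channel ≠ 6 AND channel ≤ 9 — and every 'Group B' example lacks it.
{mode=pulse, channel=13, band=gamma}: channel = 13 — does not pass, so Group B.
{mode=steady, channel=8, band=alpha}: channel = 8 — satisfies this, so Group A.
{mode=burst, channel=4, band=gamma}: channel = 4 — satisfies this, so Group A.
{mode=pulse, channel=13, band=alpha}: channel = 13 — does not pass, so Group B.

Group B, Group A, Group A, Group B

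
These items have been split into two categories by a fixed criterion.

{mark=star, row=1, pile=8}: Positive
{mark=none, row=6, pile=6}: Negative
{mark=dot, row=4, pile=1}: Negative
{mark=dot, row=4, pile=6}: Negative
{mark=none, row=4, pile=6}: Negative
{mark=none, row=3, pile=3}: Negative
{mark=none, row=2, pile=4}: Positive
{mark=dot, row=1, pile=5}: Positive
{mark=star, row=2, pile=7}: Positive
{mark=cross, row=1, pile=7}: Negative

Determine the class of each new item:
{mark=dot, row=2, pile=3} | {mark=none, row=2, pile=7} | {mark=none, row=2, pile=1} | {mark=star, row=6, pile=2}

Positive, Positive, Positive, Negative

The pattern is that an item is 'Positive' exactly when: mark is not cross AND row ≤ 2.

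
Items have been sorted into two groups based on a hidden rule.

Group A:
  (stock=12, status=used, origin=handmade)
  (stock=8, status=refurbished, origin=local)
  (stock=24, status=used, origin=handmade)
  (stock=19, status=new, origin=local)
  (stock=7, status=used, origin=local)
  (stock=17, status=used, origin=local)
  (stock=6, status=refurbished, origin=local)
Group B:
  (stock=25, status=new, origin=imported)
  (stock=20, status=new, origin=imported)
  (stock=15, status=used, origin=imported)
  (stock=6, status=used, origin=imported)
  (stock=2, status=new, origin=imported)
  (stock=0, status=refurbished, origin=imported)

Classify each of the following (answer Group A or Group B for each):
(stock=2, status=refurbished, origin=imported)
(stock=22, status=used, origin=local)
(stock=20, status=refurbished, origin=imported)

Group B, Group A, Group B

One predicate separates the groups cleanly: origin is not imported.
(stock=2, status=refurbished, origin=imported): origin is imported, doesn't match → Group B.
(stock=22, status=used, origin=local): origin is local, checks out → Group A.
(stock=20, status=refurbished, origin=imported): origin is imported, doesn't match → Group B.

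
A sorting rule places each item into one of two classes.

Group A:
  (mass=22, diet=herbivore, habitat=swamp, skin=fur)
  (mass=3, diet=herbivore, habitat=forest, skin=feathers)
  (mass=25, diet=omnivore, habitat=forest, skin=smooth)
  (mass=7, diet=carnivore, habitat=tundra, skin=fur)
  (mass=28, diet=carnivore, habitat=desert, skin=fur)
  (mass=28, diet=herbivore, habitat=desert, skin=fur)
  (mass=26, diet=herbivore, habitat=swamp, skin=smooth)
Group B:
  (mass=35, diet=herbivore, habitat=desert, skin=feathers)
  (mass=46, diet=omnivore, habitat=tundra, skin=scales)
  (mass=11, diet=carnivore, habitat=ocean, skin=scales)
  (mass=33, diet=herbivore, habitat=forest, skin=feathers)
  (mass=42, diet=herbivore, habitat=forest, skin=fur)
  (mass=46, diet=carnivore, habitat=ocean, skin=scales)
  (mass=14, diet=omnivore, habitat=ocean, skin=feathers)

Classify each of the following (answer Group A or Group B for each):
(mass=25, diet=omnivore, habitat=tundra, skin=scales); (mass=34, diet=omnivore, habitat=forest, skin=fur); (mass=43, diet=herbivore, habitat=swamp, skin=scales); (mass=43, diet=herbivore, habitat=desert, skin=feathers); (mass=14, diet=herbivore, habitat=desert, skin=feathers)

The classifier is using: habitat is not ocean AND mass ≤ 28.
Group A: (mass=25, diet=omnivore, habitat=tundra, skin=scales), since habitat is tundra, mass = 25.
Group B: (mass=34, diet=omnivore, habitat=forest, skin=fur), since habitat is forest, mass = 34.
Group B: (mass=43, diet=herbivore, habitat=swamp, skin=scales), since habitat is swamp, mass = 43.
Group B: (mass=43, diet=herbivore, habitat=desert, skin=feathers), since habitat is desert, mass = 43.
Group A: (mass=14, diet=herbivore, habitat=desert, skin=feathers), since habitat is desert, mass = 14.

Group A, Group B, Group B, Group B, Group A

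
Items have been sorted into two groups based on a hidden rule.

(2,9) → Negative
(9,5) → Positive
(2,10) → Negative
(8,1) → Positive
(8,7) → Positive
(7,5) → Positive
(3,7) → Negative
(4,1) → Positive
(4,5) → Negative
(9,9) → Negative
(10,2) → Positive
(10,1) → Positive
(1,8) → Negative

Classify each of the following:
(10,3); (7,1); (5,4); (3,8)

Positive, Positive, Positive, Negative

'Positive' ⟺ first > second.
Positive: (10,3), since 10 > 3.
Positive: (7,1), since 7 > 1.
Positive: (5,4), since 5 > 4.
Negative: (3,8), since 3 < 8.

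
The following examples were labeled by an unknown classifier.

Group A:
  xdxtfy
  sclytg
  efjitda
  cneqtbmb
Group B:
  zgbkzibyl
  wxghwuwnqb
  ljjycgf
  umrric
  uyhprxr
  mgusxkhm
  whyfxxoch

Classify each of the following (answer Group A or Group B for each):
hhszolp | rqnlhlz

Group B, Group B

Checking candidate rules against both groups, what survives is: contains 't'.
hhszolp — no 't', hence Group B.
rqnlhlz — no 't', hence Group B.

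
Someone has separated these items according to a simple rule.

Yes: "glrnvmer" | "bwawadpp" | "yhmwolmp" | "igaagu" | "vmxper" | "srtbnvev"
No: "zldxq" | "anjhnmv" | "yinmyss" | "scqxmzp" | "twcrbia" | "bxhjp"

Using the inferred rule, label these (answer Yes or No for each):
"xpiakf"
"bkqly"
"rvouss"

Yes, No, Yes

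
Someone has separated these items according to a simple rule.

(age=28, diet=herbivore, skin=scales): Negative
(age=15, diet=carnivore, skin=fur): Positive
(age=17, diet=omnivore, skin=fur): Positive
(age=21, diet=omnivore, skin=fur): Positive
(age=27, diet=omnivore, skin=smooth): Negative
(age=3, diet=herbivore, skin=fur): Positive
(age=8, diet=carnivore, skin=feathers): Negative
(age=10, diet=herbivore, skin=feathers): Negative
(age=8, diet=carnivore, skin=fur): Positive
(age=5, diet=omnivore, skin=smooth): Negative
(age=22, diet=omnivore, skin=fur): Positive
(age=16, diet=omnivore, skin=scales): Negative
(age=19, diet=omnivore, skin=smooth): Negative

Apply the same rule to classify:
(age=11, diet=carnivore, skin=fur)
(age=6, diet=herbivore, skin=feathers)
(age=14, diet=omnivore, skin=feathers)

One predicate separates the groups cleanly: skin is fur.
(age=11, diet=carnivore, skin=fur): skin is fur — satisfies this, so Positive.
(age=6, diet=herbivore, skin=feathers): skin is feathers — lacks this property, so Negative.
(age=14, diet=omnivore, skin=feathers): skin is feathers — lacks this property, so Negative.

Positive, Negative, Negative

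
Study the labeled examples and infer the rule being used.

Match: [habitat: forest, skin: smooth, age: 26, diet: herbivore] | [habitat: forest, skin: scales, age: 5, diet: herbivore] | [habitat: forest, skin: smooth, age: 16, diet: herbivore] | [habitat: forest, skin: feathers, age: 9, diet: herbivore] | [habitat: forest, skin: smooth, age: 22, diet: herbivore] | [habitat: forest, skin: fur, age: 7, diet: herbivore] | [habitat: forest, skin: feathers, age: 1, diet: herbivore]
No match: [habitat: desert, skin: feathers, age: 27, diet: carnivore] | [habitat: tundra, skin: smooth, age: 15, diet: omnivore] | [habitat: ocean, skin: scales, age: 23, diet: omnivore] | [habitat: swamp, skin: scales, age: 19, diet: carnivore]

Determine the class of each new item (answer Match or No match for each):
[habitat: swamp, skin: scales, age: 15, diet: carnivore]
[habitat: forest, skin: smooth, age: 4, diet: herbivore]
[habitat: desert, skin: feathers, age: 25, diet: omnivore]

Every 'Match' example satisfies: diet is herbivore. None of the 'No match' examples do.
[habitat: swamp, skin: scales, age: 15, diet: carnivore]: No match (diet is carnivore). [habitat: forest, skin: smooth, age: 4, diet: herbivore]: Match (diet is herbivore). [habitat: desert, skin: feathers, age: 25, diet: omnivore]: No match (diet is omnivore).

No match, Match, No match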